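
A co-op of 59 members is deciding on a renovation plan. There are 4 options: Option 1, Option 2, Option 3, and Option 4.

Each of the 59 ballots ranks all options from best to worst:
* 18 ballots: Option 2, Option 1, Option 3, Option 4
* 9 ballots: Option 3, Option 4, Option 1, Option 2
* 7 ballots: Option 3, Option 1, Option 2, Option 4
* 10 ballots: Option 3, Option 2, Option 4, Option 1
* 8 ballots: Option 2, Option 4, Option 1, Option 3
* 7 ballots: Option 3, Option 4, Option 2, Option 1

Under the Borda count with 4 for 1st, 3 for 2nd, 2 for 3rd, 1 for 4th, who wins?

Option 1: 18×3 + 9×2 + 7×3 + 10×1 + 8×2 + 7×1 = 126
Option 2: 18×4 + 9×1 + 7×2 + 10×3 + 8×4 + 7×2 = 171
Option 3: 18×2 + 9×4 + 7×4 + 10×4 + 8×1 + 7×4 = 176
Option 4: 18×1 + 9×3 + 7×1 + 10×2 + 8×3 + 7×3 = 117

Option 3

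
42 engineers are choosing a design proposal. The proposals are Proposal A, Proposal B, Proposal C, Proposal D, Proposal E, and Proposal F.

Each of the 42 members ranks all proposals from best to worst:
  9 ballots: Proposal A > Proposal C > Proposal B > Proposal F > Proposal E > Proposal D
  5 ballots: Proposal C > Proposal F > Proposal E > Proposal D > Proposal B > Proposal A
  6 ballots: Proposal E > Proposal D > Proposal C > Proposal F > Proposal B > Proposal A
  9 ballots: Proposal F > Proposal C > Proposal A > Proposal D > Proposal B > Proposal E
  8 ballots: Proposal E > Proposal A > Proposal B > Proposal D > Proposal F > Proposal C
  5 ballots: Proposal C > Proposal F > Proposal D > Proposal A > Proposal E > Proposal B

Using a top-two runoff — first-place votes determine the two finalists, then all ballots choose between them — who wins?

Proposal C

Round 1 first-place votes: Proposal A 9, Proposal B 0, Proposal C 10, Proposal D 0, Proposal E 14, Proposal F 9. Proposal E and Proposal C advance.
Runoff: Proposal E is ranked above Proposal C on 14 ballots, Proposal C above Proposal E on 28.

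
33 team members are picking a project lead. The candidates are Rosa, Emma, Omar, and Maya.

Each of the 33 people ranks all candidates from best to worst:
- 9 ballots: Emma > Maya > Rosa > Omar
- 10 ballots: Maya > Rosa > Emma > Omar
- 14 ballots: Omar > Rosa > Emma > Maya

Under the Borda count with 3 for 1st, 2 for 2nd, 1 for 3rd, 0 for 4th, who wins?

Rosa: 9×1 + 10×2 + 14×2 = 57
Emma: 9×3 + 10×1 + 14×1 = 51
Omar: 9×0 + 10×0 + 14×3 = 42
Maya: 9×2 + 10×3 + 14×0 = 48

Rosa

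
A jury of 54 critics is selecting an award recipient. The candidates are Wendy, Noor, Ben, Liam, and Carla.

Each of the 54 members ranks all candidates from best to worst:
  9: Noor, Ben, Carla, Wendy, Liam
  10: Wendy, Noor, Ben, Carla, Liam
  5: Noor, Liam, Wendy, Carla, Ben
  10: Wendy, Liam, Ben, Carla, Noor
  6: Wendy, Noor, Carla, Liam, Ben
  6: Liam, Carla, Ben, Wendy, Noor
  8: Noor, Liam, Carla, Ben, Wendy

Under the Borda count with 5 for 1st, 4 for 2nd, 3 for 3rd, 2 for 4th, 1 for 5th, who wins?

Wendy: 9×2 + 10×5 + 5×3 + 10×5 + 6×5 + 6×2 + 8×1 = 183
Noor: 9×5 + 10×4 + 5×5 + 10×1 + 6×4 + 6×1 + 8×5 = 190
Ben: 9×4 + 10×3 + 5×1 + 10×3 + 6×1 + 6×3 + 8×2 = 141
Liam: 9×1 + 10×1 + 5×4 + 10×4 + 6×2 + 6×5 + 8×4 = 153
Carla: 9×3 + 10×2 + 5×2 + 10×2 + 6×3 + 6×4 + 8×3 = 143

Noor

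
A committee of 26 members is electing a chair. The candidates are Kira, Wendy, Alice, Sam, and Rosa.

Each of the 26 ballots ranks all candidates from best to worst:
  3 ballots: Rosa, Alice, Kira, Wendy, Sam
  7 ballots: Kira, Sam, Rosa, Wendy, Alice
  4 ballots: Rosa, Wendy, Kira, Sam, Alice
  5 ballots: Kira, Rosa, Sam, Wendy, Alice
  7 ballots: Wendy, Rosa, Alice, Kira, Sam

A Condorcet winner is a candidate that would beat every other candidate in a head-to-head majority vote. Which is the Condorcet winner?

Rosa

Rosa vs Kira: 14–12
Rosa vs Wendy: 19–7
Rosa vs Alice: 26–0
Rosa vs Sam: 19–7
Rosa beats every other candidate.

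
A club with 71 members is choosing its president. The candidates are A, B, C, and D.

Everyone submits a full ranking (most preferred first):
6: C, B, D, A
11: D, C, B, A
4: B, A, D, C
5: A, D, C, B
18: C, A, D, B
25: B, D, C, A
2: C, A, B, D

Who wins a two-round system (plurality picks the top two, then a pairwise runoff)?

Round 1 first-place votes: A 5, B 29, C 26, D 11. B and C advance.
Runoff: B is ranked above C on 29 ballots, C above B on 42.

C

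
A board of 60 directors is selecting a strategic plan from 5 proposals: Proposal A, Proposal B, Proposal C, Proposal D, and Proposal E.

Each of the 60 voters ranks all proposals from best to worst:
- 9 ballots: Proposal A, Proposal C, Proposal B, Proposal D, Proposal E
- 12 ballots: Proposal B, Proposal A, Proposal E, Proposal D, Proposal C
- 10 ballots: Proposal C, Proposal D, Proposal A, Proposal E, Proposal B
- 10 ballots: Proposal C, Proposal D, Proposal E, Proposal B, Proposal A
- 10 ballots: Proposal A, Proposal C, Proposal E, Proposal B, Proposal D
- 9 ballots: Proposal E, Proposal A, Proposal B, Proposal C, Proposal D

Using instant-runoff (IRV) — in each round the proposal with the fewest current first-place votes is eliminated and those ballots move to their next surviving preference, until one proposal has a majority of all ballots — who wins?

Proposal A

Round 1: Proposal A 19, Proposal B 12, Proposal C 20, Proposal D 0, Proposal E 9. Proposal D eliminated.
Round 2: Proposal A 19, Proposal B 12, Proposal C 20, Proposal E 9. Proposal E eliminated.
Round 3: Proposal A 28, Proposal B 12, Proposal C 20. Proposal B eliminated.
Round 4: Proposal A 40, Proposal C 20. Proposal A has a majority (≥31).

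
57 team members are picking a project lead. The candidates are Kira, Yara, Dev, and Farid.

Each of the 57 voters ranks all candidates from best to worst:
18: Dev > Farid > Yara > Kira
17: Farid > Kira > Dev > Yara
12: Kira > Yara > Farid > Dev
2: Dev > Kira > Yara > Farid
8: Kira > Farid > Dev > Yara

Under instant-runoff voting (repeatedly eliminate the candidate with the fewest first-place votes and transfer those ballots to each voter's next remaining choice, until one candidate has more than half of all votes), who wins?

Round 1: Kira 20, Yara 0, Dev 20, Farid 17. Yara eliminated.
Round 2: Kira 20, Dev 20, Farid 17. Farid eliminated.
Round 3: Kira 37, Dev 20. Kira has a majority (≥29).

Kira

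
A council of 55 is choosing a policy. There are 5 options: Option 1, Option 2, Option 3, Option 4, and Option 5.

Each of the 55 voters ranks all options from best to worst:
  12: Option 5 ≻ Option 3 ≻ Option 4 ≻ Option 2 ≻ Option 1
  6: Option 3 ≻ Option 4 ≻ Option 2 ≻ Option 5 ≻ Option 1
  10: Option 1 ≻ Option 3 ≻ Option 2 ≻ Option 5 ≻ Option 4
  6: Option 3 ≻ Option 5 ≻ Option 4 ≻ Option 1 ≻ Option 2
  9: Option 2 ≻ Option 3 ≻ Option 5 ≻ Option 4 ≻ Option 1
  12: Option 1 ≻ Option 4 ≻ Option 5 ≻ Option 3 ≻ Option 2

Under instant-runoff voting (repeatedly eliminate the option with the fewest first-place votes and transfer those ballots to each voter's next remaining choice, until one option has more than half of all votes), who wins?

Round 1: Option 1 22, Option 2 9, Option 3 12, Option 4 0, Option 5 12. Option 4 eliminated.
Round 2: Option 1 22, Option 2 9, Option 3 12, Option 5 12. Option 2 eliminated.
Round 3: Option 1 22, Option 3 21, Option 5 12. Option 5 eliminated.
Round 4: Option 1 22, Option 3 33. Option 3 has a majority (≥28).

Option 3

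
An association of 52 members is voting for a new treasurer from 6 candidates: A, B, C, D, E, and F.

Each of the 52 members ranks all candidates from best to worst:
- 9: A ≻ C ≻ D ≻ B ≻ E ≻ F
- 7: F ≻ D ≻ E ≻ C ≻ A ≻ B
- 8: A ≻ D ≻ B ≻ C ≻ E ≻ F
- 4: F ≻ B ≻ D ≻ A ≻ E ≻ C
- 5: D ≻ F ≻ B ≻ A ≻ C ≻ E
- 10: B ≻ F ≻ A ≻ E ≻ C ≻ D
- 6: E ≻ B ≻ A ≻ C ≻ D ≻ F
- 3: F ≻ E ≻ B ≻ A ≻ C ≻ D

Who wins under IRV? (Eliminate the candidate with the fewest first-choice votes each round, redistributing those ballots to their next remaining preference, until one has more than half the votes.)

F

Round 1: A 17, B 10, C 0, D 5, E 6, F 14. C eliminated.
Round 2: A 17, B 10, D 5, E 6, F 14. D eliminated.
Round 3: A 17, B 10, E 6, F 19. E eliminated.
Round 4: A 17, B 16, F 19. B eliminated.
Round 5: A 23, F 29. F has a majority (≥27).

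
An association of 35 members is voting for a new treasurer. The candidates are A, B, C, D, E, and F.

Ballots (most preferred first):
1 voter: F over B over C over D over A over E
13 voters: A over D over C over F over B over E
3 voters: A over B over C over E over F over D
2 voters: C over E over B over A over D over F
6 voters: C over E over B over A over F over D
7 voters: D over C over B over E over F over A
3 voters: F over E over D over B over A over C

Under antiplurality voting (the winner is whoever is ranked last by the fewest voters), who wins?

Last-place votes: A 7, B 0, C 3, D 9, E 14, F 2.

B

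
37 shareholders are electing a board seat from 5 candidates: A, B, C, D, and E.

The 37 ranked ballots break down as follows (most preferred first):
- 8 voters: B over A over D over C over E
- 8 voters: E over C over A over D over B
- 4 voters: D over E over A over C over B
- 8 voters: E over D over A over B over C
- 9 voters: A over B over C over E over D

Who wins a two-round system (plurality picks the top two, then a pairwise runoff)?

E

Round 1 first-place votes: A 9, B 8, C 0, D 4, E 16. E and A advance.
Runoff: E is ranked above A on 20 ballots, A above E on 17.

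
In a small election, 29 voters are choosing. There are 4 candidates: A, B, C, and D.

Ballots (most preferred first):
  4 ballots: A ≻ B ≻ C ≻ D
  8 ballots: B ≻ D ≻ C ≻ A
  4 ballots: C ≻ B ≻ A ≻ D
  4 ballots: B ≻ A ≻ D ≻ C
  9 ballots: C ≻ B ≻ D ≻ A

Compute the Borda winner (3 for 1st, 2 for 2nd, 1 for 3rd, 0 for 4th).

A: 4×3 + 8×0 + 4×1 + 4×2 + 9×0 = 24
B: 4×2 + 8×3 + 4×2 + 4×3 + 9×2 = 70
C: 4×1 + 8×1 + 4×3 + 4×0 + 9×3 = 51
D: 4×0 + 8×2 + 4×0 + 4×1 + 9×1 = 29

B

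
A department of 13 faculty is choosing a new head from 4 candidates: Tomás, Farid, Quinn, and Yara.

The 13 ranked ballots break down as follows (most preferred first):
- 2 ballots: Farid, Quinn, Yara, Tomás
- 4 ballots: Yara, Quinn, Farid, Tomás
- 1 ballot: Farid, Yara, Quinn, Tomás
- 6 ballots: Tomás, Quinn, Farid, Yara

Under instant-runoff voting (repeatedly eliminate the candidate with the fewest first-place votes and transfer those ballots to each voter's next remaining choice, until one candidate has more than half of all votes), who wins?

Round 1: Tomás 6, Farid 3, Quinn 0, Yara 4. Quinn eliminated.
Round 2: Tomás 6, Farid 3, Yara 4. Farid eliminated.
Round 3: Tomás 6, Yara 7. Yara has a majority (≥7).

Yara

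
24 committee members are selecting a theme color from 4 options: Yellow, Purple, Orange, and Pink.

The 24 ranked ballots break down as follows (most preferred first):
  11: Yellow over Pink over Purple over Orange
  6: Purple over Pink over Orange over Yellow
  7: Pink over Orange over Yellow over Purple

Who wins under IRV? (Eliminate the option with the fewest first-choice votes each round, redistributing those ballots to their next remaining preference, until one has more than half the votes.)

Pink

Round 1: Yellow 11, Purple 6, Orange 0, Pink 7. Orange eliminated.
Round 2: Yellow 11, Purple 6, Pink 7. Purple eliminated.
Round 3: Yellow 11, Pink 13. Pink has a majority (≥13).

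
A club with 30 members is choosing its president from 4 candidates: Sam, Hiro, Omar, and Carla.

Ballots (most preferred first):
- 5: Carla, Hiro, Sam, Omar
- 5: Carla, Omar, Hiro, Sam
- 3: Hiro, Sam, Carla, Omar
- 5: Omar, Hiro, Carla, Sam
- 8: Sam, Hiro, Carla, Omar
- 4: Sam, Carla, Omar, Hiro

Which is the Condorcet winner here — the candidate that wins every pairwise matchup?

Hiro

Hiro vs Sam: 18–12
Hiro vs Omar: 16–14
Hiro vs Carla: 16–14
Hiro beats every other candidate.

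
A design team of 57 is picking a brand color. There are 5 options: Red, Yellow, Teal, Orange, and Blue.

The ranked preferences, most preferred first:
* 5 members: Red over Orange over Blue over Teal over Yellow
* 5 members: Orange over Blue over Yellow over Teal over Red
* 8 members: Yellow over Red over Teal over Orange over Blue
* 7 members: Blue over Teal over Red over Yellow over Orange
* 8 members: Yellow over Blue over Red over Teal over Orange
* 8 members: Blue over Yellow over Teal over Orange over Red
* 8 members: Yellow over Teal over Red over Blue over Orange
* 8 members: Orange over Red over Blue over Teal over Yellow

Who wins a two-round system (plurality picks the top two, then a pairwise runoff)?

Blue

Round 1 first-place votes: Red 5, Yellow 24, Teal 0, Orange 13, Blue 15. Yellow and Blue advance.
Runoff: Yellow is ranked above Blue on 24 ballots, Blue above Yellow on 33.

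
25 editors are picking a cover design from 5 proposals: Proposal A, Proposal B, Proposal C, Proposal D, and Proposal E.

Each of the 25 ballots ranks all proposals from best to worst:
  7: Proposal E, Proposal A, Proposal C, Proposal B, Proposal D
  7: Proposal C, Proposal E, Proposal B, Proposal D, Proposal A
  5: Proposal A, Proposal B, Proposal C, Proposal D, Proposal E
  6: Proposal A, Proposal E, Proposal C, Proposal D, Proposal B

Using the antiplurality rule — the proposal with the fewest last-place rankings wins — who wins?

Last-place votes: Proposal A 7, Proposal B 6, Proposal C 0, Proposal D 7, Proposal E 5.

Proposal C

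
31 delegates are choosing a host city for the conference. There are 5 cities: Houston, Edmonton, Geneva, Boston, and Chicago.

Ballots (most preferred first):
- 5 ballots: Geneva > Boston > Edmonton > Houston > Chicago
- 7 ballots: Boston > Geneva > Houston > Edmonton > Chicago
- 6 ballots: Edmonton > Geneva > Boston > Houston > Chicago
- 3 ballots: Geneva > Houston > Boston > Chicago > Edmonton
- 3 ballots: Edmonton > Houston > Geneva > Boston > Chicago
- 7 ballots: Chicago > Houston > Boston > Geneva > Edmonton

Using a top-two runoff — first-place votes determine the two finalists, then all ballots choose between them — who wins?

Round 1 first-place votes: Houston 0, Edmonton 9, Geneva 8, Boston 7, Chicago 7. Edmonton and Geneva advance.
Runoff: Edmonton is ranked above Geneva on 9 ballots, Geneva above Edmonton on 22.

Geneva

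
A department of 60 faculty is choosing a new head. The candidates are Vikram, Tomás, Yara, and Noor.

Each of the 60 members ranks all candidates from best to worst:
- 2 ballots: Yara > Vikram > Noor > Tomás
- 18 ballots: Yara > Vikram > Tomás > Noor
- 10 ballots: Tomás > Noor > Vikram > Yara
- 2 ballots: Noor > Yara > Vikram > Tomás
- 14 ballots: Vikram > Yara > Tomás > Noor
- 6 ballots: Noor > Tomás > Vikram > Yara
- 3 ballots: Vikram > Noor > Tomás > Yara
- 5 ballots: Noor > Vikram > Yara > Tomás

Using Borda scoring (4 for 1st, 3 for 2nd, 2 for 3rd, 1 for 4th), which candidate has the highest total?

Vikram: 2×3 + 18×3 + 10×2 + 2×2 + 14×4 + 6×2 + 3×4 + 5×3 = 179
Tomás: 2×1 + 18×2 + 10×4 + 2×1 + 14×2 + 6×3 + 3×2 + 5×1 = 137
Yara: 2×4 + 18×4 + 10×1 + 2×3 + 14×3 + 6×1 + 3×1 + 5×2 = 157
Noor: 2×2 + 18×1 + 10×3 + 2×4 + 14×1 + 6×4 + 3×3 + 5×4 = 127

Vikram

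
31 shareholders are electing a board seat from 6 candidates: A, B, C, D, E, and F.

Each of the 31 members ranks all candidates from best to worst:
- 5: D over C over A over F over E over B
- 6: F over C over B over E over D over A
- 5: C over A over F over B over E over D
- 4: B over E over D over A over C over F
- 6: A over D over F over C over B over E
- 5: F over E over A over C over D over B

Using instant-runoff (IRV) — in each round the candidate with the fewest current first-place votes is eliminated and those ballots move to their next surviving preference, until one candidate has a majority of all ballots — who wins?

Round 1: A 6, B 4, C 5, D 5, E 0, F 11. E eliminated.
Round 2: A 6, B 4, C 5, D 5, F 11. B eliminated.
Round 3: A 6, C 5, D 9, F 11. C eliminated.
Round 4: A 11, D 9, F 11. D eliminated.
Round 5: A 20, F 11. A has a majority (≥16).

A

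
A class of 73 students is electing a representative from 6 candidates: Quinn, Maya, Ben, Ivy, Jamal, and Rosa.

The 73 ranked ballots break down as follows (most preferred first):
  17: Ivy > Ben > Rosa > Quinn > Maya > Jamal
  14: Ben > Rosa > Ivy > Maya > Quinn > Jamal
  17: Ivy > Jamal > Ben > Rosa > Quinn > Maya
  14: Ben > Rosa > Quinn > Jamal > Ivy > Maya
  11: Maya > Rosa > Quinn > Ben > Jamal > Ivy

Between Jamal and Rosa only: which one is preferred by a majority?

Jamal is ranked above Rosa on 17 ballots; Rosa above Jamal on 56.

Rosa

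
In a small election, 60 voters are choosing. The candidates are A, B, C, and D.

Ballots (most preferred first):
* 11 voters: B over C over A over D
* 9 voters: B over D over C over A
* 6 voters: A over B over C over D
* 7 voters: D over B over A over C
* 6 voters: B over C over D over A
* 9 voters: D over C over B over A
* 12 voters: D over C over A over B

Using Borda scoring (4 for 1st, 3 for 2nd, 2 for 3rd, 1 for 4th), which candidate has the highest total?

A: 11×2 + 9×1 + 6×4 + 7×2 + 6×1 + 9×1 + 12×2 = 108
B: 11×4 + 9×4 + 6×3 + 7×3 + 6×4 + 9×2 + 12×1 = 173
C: 11×3 + 9×2 + 6×2 + 7×1 + 6×3 + 9×3 + 12×3 = 151
D: 11×1 + 9×3 + 6×1 + 7×4 + 6×2 + 9×4 + 12×4 = 168

B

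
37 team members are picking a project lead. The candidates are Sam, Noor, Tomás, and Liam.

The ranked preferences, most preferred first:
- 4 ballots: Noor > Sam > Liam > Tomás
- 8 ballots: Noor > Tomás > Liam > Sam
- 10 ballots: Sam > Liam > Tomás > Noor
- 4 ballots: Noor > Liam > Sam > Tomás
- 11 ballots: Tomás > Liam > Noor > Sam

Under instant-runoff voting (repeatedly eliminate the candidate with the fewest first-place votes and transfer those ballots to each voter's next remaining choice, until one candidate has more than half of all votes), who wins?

Round 1: Sam 10, Noor 16, Tomás 11, Liam 0. Liam eliminated.
Round 2: Sam 10, Noor 16, Tomás 11. Sam eliminated.
Round 3: Noor 16, Tomás 21. Tomás has a majority (≥19).

Tomás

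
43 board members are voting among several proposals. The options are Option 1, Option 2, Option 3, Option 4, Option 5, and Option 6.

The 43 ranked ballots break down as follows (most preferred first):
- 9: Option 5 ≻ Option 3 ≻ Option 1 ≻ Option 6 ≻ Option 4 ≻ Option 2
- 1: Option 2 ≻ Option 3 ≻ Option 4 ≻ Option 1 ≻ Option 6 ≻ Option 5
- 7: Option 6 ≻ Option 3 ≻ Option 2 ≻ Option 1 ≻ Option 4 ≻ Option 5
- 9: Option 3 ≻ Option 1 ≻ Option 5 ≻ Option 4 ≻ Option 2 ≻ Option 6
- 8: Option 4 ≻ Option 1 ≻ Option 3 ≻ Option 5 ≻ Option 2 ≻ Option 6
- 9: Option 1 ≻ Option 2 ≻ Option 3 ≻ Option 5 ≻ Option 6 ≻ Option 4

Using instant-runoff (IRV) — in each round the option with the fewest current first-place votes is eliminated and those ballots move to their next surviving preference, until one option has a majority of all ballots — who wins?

Round 1: Option 1 9, Option 2 1, Option 3 9, Option 4 8, Option 5 9, Option 6 7. Option 2 eliminated.
Round 2: Option 1 9, Option 3 10, Option 4 8, Option 5 9, Option 6 7. Option 6 eliminated.
Round 3: Option 1 9, Option 3 17, Option 4 8, Option 5 9. Option 4 eliminated.
Round 4: Option 1 17, Option 3 17, Option 5 9. Option 5 eliminated.
Round 5: Option 1 17, Option 3 26. Option 3 has a majority (≥22).

Option 3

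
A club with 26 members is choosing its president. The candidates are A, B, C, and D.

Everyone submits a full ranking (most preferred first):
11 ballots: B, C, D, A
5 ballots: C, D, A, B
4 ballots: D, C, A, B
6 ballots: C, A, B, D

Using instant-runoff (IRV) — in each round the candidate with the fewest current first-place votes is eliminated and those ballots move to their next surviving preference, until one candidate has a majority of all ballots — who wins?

Round 1: A 0, B 11, C 11, D 4. A eliminated.
Round 2: B 11, C 11, D 4. D eliminated.
Round 3: B 11, C 15. C has a majority (≥14).

C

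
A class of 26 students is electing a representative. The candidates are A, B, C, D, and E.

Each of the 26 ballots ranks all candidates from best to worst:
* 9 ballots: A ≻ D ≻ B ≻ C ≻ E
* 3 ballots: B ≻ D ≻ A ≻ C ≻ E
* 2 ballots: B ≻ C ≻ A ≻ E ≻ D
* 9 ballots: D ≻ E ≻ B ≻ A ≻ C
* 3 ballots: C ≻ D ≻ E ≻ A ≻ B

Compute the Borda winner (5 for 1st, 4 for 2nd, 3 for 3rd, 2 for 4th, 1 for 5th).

A: 9×5 + 3×3 + 2×3 + 9×2 + 3×2 = 84
B: 9×3 + 3×5 + 2×5 + 9×3 + 3×1 = 82
C: 9×2 + 3×2 + 2×4 + 9×1 + 3×5 = 56
D: 9×4 + 3×4 + 2×1 + 9×5 + 3×4 = 107
E: 9×1 + 3×1 + 2×2 + 9×4 + 3×3 = 61

D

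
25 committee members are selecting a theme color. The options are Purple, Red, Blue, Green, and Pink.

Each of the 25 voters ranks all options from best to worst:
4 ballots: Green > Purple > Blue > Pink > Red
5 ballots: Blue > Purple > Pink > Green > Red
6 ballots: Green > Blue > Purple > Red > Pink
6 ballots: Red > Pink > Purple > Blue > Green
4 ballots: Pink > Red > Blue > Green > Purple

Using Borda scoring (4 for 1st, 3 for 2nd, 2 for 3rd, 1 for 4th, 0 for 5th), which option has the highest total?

Purple: 4×3 + 5×3 + 6×2 + 6×2 + 4×0 = 51
Red: 4×0 + 5×0 + 6×1 + 6×4 + 4×3 = 42
Blue: 4×2 + 5×4 + 6×3 + 6×1 + 4×2 = 60
Green: 4×4 + 5×1 + 6×4 + 6×0 + 4×1 = 49
Pink: 4×1 + 5×2 + 6×0 + 6×3 + 4×4 = 48

Blue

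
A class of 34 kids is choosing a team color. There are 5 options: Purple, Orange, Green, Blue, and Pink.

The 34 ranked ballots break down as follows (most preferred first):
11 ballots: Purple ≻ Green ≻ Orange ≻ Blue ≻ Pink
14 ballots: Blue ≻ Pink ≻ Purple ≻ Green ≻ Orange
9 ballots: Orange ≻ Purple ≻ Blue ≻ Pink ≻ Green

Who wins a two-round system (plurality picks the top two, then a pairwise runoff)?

Purple

Round 1 first-place votes: Purple 11, Orange 9, Green 0, Blue 14, Pink 0. Blue and Purple advance.
Runoff: Blue is ranked above Purple on 14 ballots, Purple above Blue on 20.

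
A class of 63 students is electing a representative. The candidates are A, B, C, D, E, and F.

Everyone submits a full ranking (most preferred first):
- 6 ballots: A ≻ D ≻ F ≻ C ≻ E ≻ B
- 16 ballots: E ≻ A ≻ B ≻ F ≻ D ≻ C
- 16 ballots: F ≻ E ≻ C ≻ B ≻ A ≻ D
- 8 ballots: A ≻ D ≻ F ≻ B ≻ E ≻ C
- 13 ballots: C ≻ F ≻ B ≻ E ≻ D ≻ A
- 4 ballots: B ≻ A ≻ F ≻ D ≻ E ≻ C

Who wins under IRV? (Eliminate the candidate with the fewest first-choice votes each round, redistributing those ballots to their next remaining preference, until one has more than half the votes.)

Round 1: A 14, B 4, C 13, D 0, E 16, F 16. D eliminated.
Round 2: A 14, B 4, C 13, E 16, F 16. B eliminated.
Round 3: A 18, C 13, E 16, F 16. C eliminated.
Round 4: A 18, E 16, F 29. E eliminated.
Round 5: A 34, F 29. A has a majority (≥32).

A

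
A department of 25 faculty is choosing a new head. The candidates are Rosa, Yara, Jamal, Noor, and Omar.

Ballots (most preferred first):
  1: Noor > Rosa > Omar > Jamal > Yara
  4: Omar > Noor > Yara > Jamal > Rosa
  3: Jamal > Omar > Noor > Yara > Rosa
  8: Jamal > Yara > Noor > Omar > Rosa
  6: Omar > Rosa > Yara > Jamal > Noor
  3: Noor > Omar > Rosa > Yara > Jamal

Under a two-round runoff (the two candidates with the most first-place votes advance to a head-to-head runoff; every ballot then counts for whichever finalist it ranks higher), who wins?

Omar

Round 1 first-place votes: Rosa 0, Yara 0, Jamal 11, Noor 4, Omar 10. Jamal and Omar advance.
Runoff: Jamal is ranked above Omar on 11 ballots, Omar above Jamal on 14.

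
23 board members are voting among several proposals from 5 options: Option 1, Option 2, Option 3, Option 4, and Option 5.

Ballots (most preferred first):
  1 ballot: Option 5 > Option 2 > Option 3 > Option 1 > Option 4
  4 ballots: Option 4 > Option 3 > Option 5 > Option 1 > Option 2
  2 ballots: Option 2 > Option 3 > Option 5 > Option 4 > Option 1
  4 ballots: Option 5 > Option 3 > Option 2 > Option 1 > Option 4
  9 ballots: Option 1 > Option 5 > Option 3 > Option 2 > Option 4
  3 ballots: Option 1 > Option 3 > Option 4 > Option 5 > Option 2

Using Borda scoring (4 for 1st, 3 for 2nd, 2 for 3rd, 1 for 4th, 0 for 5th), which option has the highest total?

Option 5

Option 1: 1×1 + 4×1 + 2×0 + 4×1 + 9×4 + 3×4 = 57
Option 2: 1×3 + 4×0 + 2×4 + 4×2 + 9×1 + 3×0 = 28
Option 3: 1×2 + 4×3 + 2×3 + 4×3 + 9×2 + 3×3 = 59
Option 4: 1×0 + 4×4 + 2×1 + 4×0 + 9×0 + 3×2 = 24
Option 5: 1×4 + 4×2 + 2×2 + 4×4 + 9×3 + 3×1 = 62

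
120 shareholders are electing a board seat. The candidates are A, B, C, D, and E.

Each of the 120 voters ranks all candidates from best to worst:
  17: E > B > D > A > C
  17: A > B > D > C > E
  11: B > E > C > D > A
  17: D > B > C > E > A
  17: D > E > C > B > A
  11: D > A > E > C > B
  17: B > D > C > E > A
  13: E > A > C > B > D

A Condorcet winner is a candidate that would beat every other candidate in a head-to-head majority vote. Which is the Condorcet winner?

B vs A: 79–41
B vs C: 79–41
B vs D: 75–45
B vs E: 62–58
B beats every other candidate.

B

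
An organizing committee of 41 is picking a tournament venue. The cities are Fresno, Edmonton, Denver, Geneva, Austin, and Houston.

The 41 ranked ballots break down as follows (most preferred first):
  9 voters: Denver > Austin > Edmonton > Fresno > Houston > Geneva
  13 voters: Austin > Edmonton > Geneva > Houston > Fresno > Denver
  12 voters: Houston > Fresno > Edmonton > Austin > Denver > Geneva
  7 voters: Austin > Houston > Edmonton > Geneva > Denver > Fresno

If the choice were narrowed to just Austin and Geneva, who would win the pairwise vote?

Austin is ranked above Geneva on 41 ballots; Geneva above Austin on 0.

Austin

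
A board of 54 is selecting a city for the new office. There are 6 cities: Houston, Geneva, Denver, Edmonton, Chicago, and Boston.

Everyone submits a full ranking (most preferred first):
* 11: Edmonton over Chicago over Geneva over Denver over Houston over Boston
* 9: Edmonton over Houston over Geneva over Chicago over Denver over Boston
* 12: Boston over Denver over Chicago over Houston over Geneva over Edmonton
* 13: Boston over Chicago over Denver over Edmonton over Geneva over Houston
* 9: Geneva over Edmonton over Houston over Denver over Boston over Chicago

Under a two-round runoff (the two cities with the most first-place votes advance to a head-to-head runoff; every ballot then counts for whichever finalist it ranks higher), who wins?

Round 1 first-place votes: Houston 0, Geneva 9, Denver 0, Edmonton 20, Chicago 0, Boston 25. Boston and Edmonton advance.
Runoff: Boston is ranked above Edmonton on 25 ballots, Edmonton above Boston on 29.

Edmonton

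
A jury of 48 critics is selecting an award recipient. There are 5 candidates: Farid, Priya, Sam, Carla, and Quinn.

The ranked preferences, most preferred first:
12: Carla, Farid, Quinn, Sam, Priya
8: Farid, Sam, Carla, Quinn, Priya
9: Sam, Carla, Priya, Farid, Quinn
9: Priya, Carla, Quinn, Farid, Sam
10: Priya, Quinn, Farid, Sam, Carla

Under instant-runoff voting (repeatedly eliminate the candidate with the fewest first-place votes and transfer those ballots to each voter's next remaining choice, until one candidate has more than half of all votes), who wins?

Round 1: Farid 8, Priya 19, Sam 9, Carla 12, Quinn 0. Quinn eliminated.
Round 2: Farid 8, Priya 19, Sam 9, Carla 12. Farid eliminated.
Round 3: Priya 19, Sam 17, Carla 12. Carla eliminated.
Round 4: Priya 19, Sam 29. Sam has a majority (≥25).

Sam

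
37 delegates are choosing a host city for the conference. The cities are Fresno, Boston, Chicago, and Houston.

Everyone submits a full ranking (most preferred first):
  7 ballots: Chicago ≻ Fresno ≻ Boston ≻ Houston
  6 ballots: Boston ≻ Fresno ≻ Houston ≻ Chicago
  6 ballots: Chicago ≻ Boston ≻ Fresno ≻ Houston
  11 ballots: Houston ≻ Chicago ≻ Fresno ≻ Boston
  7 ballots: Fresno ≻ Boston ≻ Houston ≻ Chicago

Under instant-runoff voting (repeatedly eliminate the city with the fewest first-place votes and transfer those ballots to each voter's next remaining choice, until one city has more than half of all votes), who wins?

Round 1: Fresno 7, Boston 6, Chicago 13, Houston 11. Boston eliminated.
Round 2: Fresno 13, Chicago 13, Houston 11. Houston eliminated.
Round 3: Fresno 13, Chicago 24. Chicago has a majority (≥19).

Chicago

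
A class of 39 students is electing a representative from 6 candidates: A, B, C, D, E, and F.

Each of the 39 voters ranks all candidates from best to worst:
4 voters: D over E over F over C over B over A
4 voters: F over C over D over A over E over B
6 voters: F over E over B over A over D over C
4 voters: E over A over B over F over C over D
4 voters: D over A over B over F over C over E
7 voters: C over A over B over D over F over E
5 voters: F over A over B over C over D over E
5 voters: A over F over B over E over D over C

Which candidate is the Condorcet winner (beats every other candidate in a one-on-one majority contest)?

A

A vs B: 29–10
A vs C: 24–15
A vs D: 27–12
A vs E: 25–14
A vs F: 20–19
A beats every other candidate.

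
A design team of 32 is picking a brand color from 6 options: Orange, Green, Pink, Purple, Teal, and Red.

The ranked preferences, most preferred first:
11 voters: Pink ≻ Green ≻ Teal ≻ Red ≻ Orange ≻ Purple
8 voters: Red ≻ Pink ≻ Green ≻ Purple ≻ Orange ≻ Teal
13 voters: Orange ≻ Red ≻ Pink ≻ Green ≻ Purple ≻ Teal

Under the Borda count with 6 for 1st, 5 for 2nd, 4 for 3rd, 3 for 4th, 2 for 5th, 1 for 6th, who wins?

Orange: 11×2 + 8×2 + 13×6 = 116
Green: 11×5 + 8×4 + 13×3 = 126
Pink: 11×6 + 8×5 + 13×4 = 158
Purple: 11×1 + 8×3 + 13×2 = 61
Teal: 11×4 + 8×1 + 13×1 = 65
Red: 11×3 + 8×6 + 13×5 = 146

Pink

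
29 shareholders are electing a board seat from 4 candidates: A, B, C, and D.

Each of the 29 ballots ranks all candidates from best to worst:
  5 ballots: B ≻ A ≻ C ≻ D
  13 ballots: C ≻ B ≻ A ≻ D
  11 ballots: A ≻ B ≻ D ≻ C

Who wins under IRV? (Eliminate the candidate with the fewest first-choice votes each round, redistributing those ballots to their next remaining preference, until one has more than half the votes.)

Round 1: A 11, B 5, C 13, D 0. D eliminated.
Round 2: A 11, B 5, C 13. B eliminated.
Round 3: A 16, C 13. A has a majority (≥15).

A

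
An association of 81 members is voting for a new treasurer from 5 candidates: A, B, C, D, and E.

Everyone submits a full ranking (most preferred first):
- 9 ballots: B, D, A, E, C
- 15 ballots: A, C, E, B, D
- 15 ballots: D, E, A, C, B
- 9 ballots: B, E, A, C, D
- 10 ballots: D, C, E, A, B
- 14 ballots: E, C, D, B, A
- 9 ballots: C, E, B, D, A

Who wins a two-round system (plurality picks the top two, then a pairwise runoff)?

B

Round 1 first-place votes: A 15, B 18, C 9, D 25, E 14. D and B advance.
Runoff: D is ranked above B on 39 ballots, B above D on 42.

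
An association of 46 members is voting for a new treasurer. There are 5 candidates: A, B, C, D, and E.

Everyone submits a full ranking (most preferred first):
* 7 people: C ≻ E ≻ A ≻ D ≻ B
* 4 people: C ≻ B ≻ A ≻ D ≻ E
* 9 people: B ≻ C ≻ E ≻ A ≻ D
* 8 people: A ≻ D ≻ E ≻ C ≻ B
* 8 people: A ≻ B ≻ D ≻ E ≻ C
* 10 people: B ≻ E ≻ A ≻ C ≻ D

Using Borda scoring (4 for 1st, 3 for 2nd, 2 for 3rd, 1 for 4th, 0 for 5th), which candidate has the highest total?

A

A: 7×2 + 4×2 + 9×1 + 8×4 + 8×4 + 10×2 = 115
B: 7×0 + 4×3 + 9×4 + 8×0 + 8×3 + 10×4 = 112
C: 7×4 + 4×4 + 9×3 + 8×1 + 8×0 + 10×1 = 89
D: 7×1 + 4×1 + 9×0 + 8×3 + 8×2 + 10×0 = 51
E: 7×3 + 4×0 + 9×2 + 8×2 + 8×1 + 10×3 = 93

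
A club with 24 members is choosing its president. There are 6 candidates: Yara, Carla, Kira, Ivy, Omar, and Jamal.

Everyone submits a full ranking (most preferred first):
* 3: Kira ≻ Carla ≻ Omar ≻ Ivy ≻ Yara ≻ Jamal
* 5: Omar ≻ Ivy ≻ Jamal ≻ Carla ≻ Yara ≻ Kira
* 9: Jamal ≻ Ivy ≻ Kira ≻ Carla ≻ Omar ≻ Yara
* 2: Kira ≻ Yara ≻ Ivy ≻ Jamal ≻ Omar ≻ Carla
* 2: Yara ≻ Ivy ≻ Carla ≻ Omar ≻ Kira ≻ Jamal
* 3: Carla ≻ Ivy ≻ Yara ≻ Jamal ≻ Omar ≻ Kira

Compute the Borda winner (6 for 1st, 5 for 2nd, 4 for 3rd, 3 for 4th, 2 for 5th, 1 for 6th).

Ivy

Yara: 3×2 + 5×2 + 9×1 + 2×5 + 2×6 + 3×4 = 59
Carla: 3×5 + 5×3 + 9×3 + 2×1 + 2×4 + 3×6 = 85
Kira: 3×6 + 5×1 + 9×4 + 2×6 + 2×2 + 3×1 = 78
Ivy: 3×3 + 5×5 + 9×5 + 2×4 + 2×5 + 3×5 = 112
Omar: 3×4 + 5×6 + 9×2 + 2×2 + 2×3 + 3×2 = 76
Jamal: 3×1 + 5×4 + 9×6 + 2×3 + 2×1 + 3×3 = 94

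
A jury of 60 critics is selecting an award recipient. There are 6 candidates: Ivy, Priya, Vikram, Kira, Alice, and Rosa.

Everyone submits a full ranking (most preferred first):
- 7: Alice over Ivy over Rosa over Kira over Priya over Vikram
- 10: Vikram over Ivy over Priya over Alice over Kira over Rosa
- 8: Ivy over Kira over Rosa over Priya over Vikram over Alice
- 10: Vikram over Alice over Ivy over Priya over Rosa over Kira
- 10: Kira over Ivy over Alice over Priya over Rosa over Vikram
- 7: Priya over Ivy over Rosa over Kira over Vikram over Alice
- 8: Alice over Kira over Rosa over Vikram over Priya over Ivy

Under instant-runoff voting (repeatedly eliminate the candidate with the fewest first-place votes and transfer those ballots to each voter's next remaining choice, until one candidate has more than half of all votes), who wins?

Round 1: Ivy 8, Priya 7, Vikram 20, Kira 10, Alice 15, Rosa 0. Rosa eliminated.
Round 2: Ivy 8, Priya 7, Vikram 20, Kira 10, Alice 15. Priya eliminated.
Round 3: Ivy 15, Vikram 20, Kira 10, Alice 15. Kira eliminated.
Round 4: Ivy 25, Vikram 20, Alice 15. Alice eliminated.
Round 5: Ivy 32, Vikram 28. Ivy has a majority (≥31).

Ivy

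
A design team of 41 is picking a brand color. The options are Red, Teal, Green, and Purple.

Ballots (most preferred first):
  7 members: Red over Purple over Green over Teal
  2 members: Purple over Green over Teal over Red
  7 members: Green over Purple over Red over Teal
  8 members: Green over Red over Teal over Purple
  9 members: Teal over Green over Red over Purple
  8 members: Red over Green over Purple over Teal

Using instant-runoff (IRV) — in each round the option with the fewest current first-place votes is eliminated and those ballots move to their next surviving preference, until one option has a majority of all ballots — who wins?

Round 1: Red 15, Teal 9, Green 15, Purple 2. Purple eliminated.
Round 2: Red 15, Teal 9, Green 17. Teal eliminated.
Round 3: Red 15, Green 26. Green has a majority (≥21).

Green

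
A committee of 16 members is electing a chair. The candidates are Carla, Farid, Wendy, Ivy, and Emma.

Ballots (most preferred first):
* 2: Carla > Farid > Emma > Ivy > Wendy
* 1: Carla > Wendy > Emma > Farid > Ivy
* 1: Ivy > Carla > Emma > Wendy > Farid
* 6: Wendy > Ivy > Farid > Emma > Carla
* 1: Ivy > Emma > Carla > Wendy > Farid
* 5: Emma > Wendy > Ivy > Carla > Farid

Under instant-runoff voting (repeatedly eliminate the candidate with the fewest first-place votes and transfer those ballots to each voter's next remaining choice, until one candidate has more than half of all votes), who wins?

Emma

Round 1: Carla 3, Farid 0, Wendy 6, Ivy 2, Emma 5. Farid eliminated.
Round 2: Carla 3, Wendy 6, Ivy 2, Emma 5. Ivy eliminated.
Round 3: Carla 4, Wendy 6, Emma 6. Carla eliminated.
Round 4: Wendy 7, Emma 9. Emma has a majority (≥9).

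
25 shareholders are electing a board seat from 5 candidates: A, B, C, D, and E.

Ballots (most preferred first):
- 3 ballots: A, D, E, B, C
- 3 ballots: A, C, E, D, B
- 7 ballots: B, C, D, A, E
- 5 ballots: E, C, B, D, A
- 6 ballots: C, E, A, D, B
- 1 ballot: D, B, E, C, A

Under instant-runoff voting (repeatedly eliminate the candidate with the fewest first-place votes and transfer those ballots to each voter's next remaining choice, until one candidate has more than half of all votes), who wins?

C

Round 1: A 6, B 7, C 6, D 1, E 5. D eliminated.
Round 2: A 6, B 8, C 6, E 5. E eliminated.
Round 3: A 6, B 8, C 11. A eliminated.
Round 4: B 11, C 14. C has a majority (≥13).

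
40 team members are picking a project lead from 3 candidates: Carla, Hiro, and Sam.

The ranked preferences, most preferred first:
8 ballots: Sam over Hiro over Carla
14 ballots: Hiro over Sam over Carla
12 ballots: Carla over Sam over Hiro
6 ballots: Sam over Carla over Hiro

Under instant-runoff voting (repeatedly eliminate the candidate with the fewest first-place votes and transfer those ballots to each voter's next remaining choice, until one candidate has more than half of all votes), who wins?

Sam

Round 1: Carla 12, Hiro 14, Sam 14. Carla eliminated.
Round 2: Hiro 14, Sam 26. Sam has a majority (≥21).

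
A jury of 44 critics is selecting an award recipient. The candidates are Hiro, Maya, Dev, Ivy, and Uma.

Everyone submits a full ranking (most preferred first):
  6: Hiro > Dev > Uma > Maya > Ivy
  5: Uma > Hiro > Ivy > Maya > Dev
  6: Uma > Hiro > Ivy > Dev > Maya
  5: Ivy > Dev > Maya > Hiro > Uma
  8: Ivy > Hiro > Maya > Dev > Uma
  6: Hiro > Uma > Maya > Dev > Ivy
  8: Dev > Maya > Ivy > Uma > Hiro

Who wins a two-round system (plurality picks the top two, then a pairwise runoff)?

Hiro

Round 1 first-place votes: Hiro 12, Maya 0, Dev 8, Ivy 13, Uma 11. Ivy and Hiro advance.
Runoff: Ivy is ranked above Hiro on 21 ballots, Hiro above Ivy on 23.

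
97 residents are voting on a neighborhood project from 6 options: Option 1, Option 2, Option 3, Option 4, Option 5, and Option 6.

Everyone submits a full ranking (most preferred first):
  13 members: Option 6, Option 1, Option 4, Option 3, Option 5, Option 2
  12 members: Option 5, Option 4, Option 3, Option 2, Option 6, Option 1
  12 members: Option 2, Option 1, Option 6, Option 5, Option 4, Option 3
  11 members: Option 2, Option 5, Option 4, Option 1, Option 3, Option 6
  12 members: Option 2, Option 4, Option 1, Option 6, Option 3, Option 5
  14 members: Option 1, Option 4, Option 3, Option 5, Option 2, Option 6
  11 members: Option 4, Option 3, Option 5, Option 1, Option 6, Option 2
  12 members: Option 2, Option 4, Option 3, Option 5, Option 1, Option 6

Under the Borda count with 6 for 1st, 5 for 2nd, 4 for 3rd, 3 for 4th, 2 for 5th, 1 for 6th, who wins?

Option 4

Option 1: 13×5 + 12×1 + 12×5 + 11×3 + 12×4 + 14×6 + 11×3 + 12×2 = 359
Option 2: 13×1 + 12×3 + 12×6 + 11×6 + 12×6 + 14×2 + 11×1 + 12×6 = 370
Option 3: 13×3 + 12×4 + 12×1 + 11×2 + 12×2 + 14×4 + 11×5 + 12×4 = 304
Option 4: 13×4 + 12×5 + 12×2 + 11×4 + 12×5 + 14×5 + 11×6 + 12×5 = 436
Option 5: 13×2 + 12×6 + 12×3 + 11×5 + 12×1 + 14×3 + 11×4 + 12×3 = 323
Option 6: 13×6 + 12×2 + 12×4 + 11×1 + 12×3 + 14×1 + 11×2 + 12×1 = 245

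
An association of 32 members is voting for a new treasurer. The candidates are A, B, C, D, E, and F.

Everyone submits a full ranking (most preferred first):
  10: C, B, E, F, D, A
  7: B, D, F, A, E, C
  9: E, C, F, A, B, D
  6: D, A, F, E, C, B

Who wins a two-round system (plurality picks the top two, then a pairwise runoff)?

E

Round 1 first-place votes: A 0, B 7, C 10, D 6, E 9, F 0. C and E advance.
Runoff: C is ranked above E on 10 ballots, E above C on 22.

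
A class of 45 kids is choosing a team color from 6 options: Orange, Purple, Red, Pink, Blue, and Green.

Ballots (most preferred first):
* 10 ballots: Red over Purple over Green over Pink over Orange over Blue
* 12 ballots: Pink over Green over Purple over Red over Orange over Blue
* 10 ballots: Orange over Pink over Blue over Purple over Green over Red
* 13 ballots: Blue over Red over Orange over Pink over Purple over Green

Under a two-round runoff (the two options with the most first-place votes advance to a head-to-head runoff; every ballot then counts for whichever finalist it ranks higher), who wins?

Round 1 first-place votes: Orange 10, Purple 0, Red 10, Pink 12, Blue 13, Green 0. Blue and Pink advance.
Runoff: Blue is ranked above Pink on 13 ballots, Pink above Blue on 32.

Pink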